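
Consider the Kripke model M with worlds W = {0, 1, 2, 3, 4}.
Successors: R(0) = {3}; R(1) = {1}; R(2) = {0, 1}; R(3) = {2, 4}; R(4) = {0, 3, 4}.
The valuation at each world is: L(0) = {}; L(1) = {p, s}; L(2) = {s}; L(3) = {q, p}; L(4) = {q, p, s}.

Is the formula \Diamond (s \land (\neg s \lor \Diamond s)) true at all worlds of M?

No

Let φ = \Diamond (s \land (\neg s \lor \Diamond s)). Evaluate φ at each world:
  0 (successors {3}): φ is false.
  1 (successors {1}): φ is true.
  2 (successors {0, 1}): φ is true.
  3 (successors {2, 4}): φ is true.
  4 (successors {0, 3, 4}): φ is true.
Detail at 0 (counterexample):
  At 0: \Diamond (s \land (\neg s \lor \Diamond s)) requires s \land (\neg s \lor \Diamond s) at some successor in {3}.
    At 3: s \land (\neg s \lor \Diamond s) is false.
  So \Diamond (s \land (\neg s \lor \Diamond s)) is false at 0.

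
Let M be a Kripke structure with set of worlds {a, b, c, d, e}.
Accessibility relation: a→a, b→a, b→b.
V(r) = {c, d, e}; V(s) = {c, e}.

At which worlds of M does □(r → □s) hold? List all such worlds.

a, b, c, d, e

Let φ = □(r → □s). Evaluate φ at each world:
  a (successors {a}): φ is true.
  b (successors {a, b}): φ is true.
  c (successors ∅): φ is true.
  d (successors ∅): φ is true.
  e (successors ∅): φ is true.
For instance, at a:
  At a: □(r → □s) requires r → □s at every successor {a}.
      At a: r is false, □s is false, so r → □s is true.
  So □(r → □s) is true at a.
Satisfying worlds: {a, b, c, d, e}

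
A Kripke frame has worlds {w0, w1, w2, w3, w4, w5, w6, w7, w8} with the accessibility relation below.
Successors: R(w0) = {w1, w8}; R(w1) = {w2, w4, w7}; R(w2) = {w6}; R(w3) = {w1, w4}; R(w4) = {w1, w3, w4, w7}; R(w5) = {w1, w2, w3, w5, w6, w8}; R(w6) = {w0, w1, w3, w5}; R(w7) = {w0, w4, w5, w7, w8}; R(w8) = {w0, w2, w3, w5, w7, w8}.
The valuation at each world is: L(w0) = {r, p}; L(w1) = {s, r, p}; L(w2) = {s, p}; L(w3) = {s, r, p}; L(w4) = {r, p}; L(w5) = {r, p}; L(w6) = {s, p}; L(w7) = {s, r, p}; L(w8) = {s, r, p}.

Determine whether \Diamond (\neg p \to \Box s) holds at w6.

Yes

Recall that \Box ψ holds at a world iff ψ holds at every accessible world, and \Diamond ψ holds iff ψ holds at some accessible world.
At w6: \Diamond (\neg p \to \Box s) requires \neg p \to \Box s at some successor in {w0, w1, w3, w5}.
  \neg p \to \Box s holds at w0, so \Diamond (\neg p \to \Box s) is true at w6.
    At w0: \neg p is false, \Box s is true, so \neg p \to \Box s is true.
      At w0: \Box s requires s at every successor {w1, w8}.
        At w1: s is true.
        At w8: s is true.
      So \Box s is true at w0.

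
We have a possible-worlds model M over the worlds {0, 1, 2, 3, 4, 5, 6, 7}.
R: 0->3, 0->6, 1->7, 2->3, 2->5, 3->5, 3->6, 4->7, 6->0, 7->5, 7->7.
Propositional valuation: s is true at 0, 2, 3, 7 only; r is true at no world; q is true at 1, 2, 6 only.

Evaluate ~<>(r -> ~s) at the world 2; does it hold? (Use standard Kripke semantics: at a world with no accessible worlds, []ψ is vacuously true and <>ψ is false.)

No

At 2: <>(r -> ~s) is true, so ~<>(r -> ~s) is false.
  At 2: <>(r -> ~s) requires r -> ~s at some successor in {3, 5}.
    r -> ~s holds at 3, so <>(r -> ~s) is true at 2.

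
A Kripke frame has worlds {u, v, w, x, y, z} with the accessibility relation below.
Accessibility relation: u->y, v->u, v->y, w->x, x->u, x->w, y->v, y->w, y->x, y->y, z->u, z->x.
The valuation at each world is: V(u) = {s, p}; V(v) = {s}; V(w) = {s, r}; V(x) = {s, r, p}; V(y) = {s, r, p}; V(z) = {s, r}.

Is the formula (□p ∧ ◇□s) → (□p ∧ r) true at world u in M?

No

Recall that □ψ holds at a world iff ψ holds at every accessible world, and ◇ψ holds iff ψ holds at some accessible world.
At u: □p ∧ ◇□s is true, □p ∧ r is false, so (□p ∧ ◇□s) → (□p ∧ r) is false.
  At u: □p is true, ◇□s is true, so □p ∧ ◇□s is true.
    At u: □p requires p at every successor {y}.
      At y: p is true.
    So □p is true at u.
    At u: ◇□s requires □s at some successor in {y}.
      □s holds at y, so ◇□s is true at u.
  At u: □p is true, r is false, so □p ∧ r is false.
    At u: □p requires p at every successor {y}.
      At y: p is true.
    So □p is true at u.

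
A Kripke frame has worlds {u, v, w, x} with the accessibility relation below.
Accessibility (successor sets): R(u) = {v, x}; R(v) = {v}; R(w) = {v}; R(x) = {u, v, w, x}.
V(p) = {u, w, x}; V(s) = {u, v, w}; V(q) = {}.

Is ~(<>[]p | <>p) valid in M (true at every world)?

No

Let φ = ~(<>[]p | <>p). Evaluate φ at each world:
  u (successors {v, x}): φ is false.
  v (successors {v}): φ is true.
  w (successors {v}): φ is true.
  x (successors {u, v, w, x}): φ is false.
Detail at u (counterexample):
  At u: <>[]p | <>p is true, so ~(<>[]p | <>p) is false.
    At u: <>[]p is false, <>p is true, so <>[]p | <>p is true.
      At u: <>[]p requires []p at some successor in {v, x}.
        At v: []p is false.
        At x: []p is false.
      So <>[]p is false at u.
      At u: <>p requires p at some successor in {v, x}.
        p holds at x, so <>p is true at u.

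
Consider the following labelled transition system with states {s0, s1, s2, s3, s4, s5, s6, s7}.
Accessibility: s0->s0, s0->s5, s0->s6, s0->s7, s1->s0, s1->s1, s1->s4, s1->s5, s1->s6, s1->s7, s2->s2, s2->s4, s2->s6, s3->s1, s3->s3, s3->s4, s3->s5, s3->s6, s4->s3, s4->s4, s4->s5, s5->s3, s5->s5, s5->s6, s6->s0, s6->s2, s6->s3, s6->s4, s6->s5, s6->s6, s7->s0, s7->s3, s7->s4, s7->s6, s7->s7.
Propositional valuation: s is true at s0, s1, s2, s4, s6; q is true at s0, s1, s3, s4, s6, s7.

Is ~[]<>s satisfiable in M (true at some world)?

No

Recall that []ψ holds at a world iff ψ holds at every accessible world, and <>ψ holds iff ψ holds at some accessible world.
Let φ = ~[]<>s. Evaluate φ at each world:
  s0 (successors {s0, s5, s6, s7}): φ is false.
  s1 (successors {s0, s1, s4, s5, s6, s7}): φ is false.
  s2 (successors {s2, s4, s6}): φ is false.
  s3 (successors {s1, s3, s4, s5, s6}): φ is false.
  s4 (successors {s3, s4, s5}): φ is false.
  s5 (successors {s3, s5, s6}): φ is false.
  s6 (successors {s0, s2, s3, s4, s5, s6}): φ is false.
  s7 (successors {s0, s3, s4, s6, s7}): φ is false.
For instance, at s3:
  At s3: []<>s is true, so ~[]<>s is false.
    At s3: []<>s requires <>s at every successor {s1, s3, s4, s5, s6}.
      At s1: <>s is true.
      At s3: <>s is true.
      At s4: <>s is true.
      At s5: <>s is true.
      At s6: <>s is true.
    So []<>s is true at s3.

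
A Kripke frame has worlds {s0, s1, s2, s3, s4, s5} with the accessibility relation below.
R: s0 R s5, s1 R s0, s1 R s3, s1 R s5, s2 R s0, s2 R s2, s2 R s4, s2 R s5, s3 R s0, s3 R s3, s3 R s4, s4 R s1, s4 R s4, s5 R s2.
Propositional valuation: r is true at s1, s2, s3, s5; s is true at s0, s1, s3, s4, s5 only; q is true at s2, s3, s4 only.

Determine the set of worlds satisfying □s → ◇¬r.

s1, s2, s3, s4, s5

Recall that □ψ holds at a world iff ψ holds at every accessible world, and ◇ψ holds iff ψ holds at some accessible world.
Let φ = □s → ◇¬r. Evaluate φ at each world:
  s0 (successors {s5}): φ is false.
  s1 (successors {s0, s3, s5}): φ is true.
  s2 (successors {s0, s2, s4, s5}): φ is true.
  s3 (successors {s0, s3, s4}): φ is true.
  s4 (successors {s1, s4}): φ is true.
  s5 (successors {s2}): φ is true.
For instance, at s0:
  At s0: □s is true, ◇¬r is false, so □s → ◇¬r is false.
    At s0: □s requires s at every successor {s5}.
      At s5: s is true.
    So □s is true at s0.
    At s0: ◇¬r requires ¬r at some successor in {s5}.
      At s5: ¬r is false.
    So ◇¬r is false at s0.
Satisfying worlds: {s1, s2, s3, s4, s5}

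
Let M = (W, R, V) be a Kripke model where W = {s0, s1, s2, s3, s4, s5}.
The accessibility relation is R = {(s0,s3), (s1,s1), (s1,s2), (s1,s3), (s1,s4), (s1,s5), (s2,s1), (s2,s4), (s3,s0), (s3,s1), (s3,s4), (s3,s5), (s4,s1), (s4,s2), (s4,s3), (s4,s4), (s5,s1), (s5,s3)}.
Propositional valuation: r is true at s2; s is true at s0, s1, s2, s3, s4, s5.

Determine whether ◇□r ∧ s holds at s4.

Recall that □ψ holds at a world iff ψ holds at every accessible world, and ◇ψ holds iff ψ holds at some accessible world.
At s4: ◇□r is false, s is true, so ◇□r ∧ s is false.
  At s4: ◇□r requires □r at some successor in {s1, s2, s3, s4}.
    At s1: □r is false.
    At s2: □r is false.
    At s3: □r is false.
    At s4: □r is false.
  So ◇□r is false at s4.

No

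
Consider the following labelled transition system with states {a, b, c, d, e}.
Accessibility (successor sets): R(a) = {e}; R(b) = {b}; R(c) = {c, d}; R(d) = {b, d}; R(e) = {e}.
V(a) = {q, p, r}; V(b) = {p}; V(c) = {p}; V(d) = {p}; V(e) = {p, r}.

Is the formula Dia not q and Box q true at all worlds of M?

No

Let φ = Dia not q and Box q. Evaluate φ at each world:
  a (successors {e}): φ is false.
  b (successors {b}): φ is false.
  c (successors {c, d}): φ is false.
  d (successors {b, d}): φ is false.
  e (successors {e}): φ is false.
Detail at a (counterexample):
  At a: Dia not q is true, Box q is false, so Dia not q and Box q is false.
    At a: Dia not q requires not q at some successor in {e}.
      not q holds at e, so Dia not q is true at a.
    At a: Box q requires q at every successor {e}.
      q fails at e, so Box q is false at a.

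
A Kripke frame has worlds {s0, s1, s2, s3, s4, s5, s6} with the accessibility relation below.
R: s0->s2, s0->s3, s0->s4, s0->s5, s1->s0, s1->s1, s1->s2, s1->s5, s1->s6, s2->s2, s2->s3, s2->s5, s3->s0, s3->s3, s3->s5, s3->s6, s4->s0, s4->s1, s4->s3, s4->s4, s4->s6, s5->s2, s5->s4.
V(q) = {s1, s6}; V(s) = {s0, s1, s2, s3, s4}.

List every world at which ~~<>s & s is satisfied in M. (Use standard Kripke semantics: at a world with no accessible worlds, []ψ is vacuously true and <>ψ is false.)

s0, s1, s2, s3, s4

Let φ = ~~<>s & s. Evaluate φ at each world:
  s0 (successors {s2, s3, s4, s5}): φ is true.
  s1 (successors {s0, s1, s2, s5, s6}): φ is true.
  s2 (successors {s2, s3, s5}): φ is true.
  s3 (successors {s0, s3, s5, s6}): φ is true.
  s4 (successors {s0, s1, s3, s4, s6}): φ is true.
  s5 (successors {s2, s4}): φ is false.
  s6 (successors ∅): φ is false.
For instance, at s5:
  At s5: ~~<>s is true, s is false, so ~~<>s & s is false.
    At s5: ~<>s is false, so ~~<>s is true.
      At s5: <>s is true, so ~<>s is false.
Satisfying worlds: {s0, s1, s2, s3, s4}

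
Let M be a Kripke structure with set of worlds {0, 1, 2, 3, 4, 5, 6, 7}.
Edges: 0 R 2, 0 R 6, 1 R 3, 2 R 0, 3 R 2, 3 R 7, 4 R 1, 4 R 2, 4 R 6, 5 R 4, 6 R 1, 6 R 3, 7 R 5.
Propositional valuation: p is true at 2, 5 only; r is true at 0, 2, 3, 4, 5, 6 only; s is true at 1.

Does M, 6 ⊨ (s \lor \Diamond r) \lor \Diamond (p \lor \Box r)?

At 6: s \lor \Diamond r is true, \Diamond (p \lor \Box r) is true, so (s \lor \Diamond r) \lor \Diamond (p \lor \Box r) is true.
  At 6: s is false, \Diamond r is true, so s \lor \Diamond r is true.
    At 6: \Diamond r requires r at some successor in {1, 3}.
      r holds at 3, so \Diamond r is true at 6.
  At 6: \Diamond (p \lor \Box r) requires p \lor \Box r at some successor in {1, 3}.
    p \lor \Box r holds at 1, so \Diamond (p \lor \Box r) is true at 6.
      At 1: p is false, \Box r is true, so p \lor \Box r is true.

Yes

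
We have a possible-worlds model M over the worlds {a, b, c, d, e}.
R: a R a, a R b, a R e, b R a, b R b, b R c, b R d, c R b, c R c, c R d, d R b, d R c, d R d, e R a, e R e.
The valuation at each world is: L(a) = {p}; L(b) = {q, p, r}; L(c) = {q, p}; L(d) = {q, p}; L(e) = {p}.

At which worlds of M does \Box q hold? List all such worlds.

Let φ = \Box q. Evaluate φ at each world:
  a (successors {a, b, e}): φ is false.
  b (successors {a, b, c, d}): φ is false.
  c (successors {b, c, d}): φ is true.
  d (successors {b, c, d}): φ is true.
  e (successors {a, e}): φ is false.
For instance, at c:
  At c: \Box q requires q at every successor {b, c, d}.
    At b: q is true.
    At c: q is true.
    At d: q is true.
  So \Box q is true at c.
Satisfying worlds: {c, d}

c, d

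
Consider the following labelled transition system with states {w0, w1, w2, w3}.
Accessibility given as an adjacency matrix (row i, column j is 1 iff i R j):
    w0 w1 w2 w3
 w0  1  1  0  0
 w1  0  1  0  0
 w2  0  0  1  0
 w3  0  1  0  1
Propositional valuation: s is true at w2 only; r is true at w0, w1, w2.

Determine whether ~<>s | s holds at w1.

At w1: ~<>s is true, s is false, so ~<>s | s is true.
  At w1: <>s is false, so ~<>s is true.
    At w1: <>s requires s at some successor in {w1}.
      At w1: s is false.
    So <>s is false at w1.

Yes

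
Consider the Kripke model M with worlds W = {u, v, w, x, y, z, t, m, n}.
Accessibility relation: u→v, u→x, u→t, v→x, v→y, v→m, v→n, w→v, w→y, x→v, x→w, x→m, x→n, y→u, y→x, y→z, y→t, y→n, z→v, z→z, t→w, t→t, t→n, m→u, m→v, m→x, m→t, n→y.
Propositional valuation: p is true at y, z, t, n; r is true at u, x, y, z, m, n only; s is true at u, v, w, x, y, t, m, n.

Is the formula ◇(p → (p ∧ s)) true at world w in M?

Yes

Recall that ◇ψ holds at a world iff ψ holds at some accessible world.
At w: ◇(p → (p ∧ s)) requires p → (p ∧ s) at some successor in {v, y}.
  p → (p ∧ s) holds at v, so ◇(p → (p ∧ s)) is true at w.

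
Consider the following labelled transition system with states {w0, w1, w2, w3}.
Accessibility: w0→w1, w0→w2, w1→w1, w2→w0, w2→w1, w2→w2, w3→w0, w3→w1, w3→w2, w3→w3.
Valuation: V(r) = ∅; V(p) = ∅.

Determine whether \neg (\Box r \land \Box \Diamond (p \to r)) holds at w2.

Yes

At w2: \Box r \land \Box \Diamond (p \to r) is false, so \neg (\Box r \land \Box \Diamond (p \to r)) is true.
  At w2: \Box r is false, \Box \Diamond (p \to r) is true, so \Box r \land \Box \Diamond (p \to r) is false.
    At w2: \Box r requires r at every successor {w0, w1, w2}.
      r fails at w0, so \Box r is false at w2.
    At w2: \Box \Diamond (p \to r) requires \Diamond (p \to r) at every successor {w0, w1, w2}.
      At w0: \Diamond (p \to r) is true.
      At w1: \Diamond (p \to r) is true.
      At w2: \Diamond (p \to r) is true.
    So \Box \Diamond (p \to r) is true at w2.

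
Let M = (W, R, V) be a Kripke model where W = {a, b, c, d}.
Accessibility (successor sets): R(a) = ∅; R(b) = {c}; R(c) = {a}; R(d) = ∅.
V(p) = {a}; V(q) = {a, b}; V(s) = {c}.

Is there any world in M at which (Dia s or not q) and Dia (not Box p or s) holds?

Recall that Box ψ holds at a world iff ψ holds at every accessible world, and Dia ψ holds iff ψ holds at some accessible world.
Let φ = (Dia s or not q) and Dia (not Box p or s). Evaluate φ at each world:
  a (successors ∅): φ is false.
  b (successors {c}): φ is true.
  c (successors {a}): φ is false.
  d (successors ∅): φ is false.
Detail at b (witness):
  At b: Dia s or not q is true, Dia (not Box p or s) is true, so (Dia s or not q) and Dia (not Box p or s) is true.
    At b: Dia s is true, not q is false, so Dia s or not q is true.
      At b: Dia s requires s at some successor in {c}.
        s holds at c, so Dia s is true at b.
    At b: Dia (not Box p or s) requires not Box p or s at some successor in {c}.
      not Box p or s holds at c, so Dia (not Box p or s) is true at b.

Yes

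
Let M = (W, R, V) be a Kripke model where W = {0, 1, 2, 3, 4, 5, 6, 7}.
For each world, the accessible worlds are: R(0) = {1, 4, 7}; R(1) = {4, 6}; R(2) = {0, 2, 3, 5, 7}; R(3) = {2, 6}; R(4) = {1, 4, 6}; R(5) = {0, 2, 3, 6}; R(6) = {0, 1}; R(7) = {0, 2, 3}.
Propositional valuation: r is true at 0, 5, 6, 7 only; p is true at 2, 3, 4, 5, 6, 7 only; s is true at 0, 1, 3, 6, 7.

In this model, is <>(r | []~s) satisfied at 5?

Recall that []ψ holds at a world iff ψ holds at every accessible world, and <>ψ holds iff ψ holds at some accessible world.
At 5: <>(r | []~s) requires r | []~s at some successor in {0, 2, 3, 6}.
  r | []~s holds at 0, so <>(r | []~s) is true at 5.
    At 0: r is true, []~s is false, so r | []~s is true.
      At 0: []~s requires ~s at every successor {1, 4, 7}.
        ~s fails at 1, so []~s is false at 0.

Yes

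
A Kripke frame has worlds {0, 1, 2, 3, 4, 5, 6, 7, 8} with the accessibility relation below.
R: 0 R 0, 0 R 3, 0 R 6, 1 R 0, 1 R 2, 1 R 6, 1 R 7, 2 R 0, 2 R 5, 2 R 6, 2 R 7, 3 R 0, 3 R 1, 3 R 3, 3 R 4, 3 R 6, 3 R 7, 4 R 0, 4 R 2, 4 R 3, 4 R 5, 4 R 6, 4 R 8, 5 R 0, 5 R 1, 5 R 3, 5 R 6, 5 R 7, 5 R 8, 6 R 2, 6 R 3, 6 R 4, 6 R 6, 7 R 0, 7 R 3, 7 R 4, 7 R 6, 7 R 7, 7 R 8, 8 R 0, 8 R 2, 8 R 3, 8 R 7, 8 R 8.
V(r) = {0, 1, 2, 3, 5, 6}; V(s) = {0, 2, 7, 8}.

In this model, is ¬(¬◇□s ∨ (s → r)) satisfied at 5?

At 5: ¬◇□s ∨ (s → r) is true, so ¬(¬◇□s ∨ (s → r)) is false.
  At 5: ¬◇□s is true, s → r is true, so ¬◇□s ∨ (s → r) is true.
    At 5: ◇□s is false, so ¬◇□s is true.
      At 5: ◇□s requires □s at some successor in {0, 1, 3, 6, 7, 8}.
        At 0: □s is false.
        At 1: □s is false.
        At 3: □s is false.
        At 6: □s is false.
        At 7: □s is false.
        At 8: □s is false.
      So ◇□s is false at 5.

No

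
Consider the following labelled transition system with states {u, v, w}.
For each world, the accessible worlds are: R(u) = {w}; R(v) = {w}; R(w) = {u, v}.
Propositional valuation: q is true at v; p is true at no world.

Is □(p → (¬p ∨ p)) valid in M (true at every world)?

Let φ = □(p → (¬p ∨ p)). Evaluate φ at each world:
  u (successors {w}): φ is true.
  v (successors {w}): φ is true.
  w (successors {u, v}): φ is true.
For instance, at w:
  At w: □(p → (¬p ∨ p)) requires p → (¬p ∨ p) at every successor {u, v}.
    At u: p → (¬p ∨ p) is true.
    At v: p → (¬p ∨ p) is true.
  So □(p → (¬p ∨ p)) is true at w.

Yes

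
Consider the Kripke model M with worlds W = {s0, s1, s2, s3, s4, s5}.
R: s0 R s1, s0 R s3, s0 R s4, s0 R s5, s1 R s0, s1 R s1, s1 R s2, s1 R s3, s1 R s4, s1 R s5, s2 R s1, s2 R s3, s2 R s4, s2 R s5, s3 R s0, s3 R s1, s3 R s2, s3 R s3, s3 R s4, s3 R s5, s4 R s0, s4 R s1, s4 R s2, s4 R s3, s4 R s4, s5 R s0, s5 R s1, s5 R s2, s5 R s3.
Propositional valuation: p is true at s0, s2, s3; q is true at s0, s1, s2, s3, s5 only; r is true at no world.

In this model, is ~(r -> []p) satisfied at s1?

No

Recall that []ψ holds at a world iff ψ holds at every accessible world, and <>ψ holds iff ψ holds at some accessible world.
At s1: r -> []p is true, so ~(r -> []p) is false.
  At s1: r is false, []p is false, so r -> []p is true.
    At s1: []p requires p at every successor {s0, s1, s2, s3, s4, s5}.
      p fails at s1, so []p is false at s1.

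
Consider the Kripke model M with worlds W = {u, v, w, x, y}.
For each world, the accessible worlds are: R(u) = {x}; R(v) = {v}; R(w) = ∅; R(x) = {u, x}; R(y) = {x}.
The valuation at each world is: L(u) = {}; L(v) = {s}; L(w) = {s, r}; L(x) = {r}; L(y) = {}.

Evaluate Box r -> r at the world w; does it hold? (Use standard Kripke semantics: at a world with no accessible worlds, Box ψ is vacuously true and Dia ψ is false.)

Recall that Box ψ holds at a world iff ψ holds at every accessible world, and Dia ψ holds iff ψ holds at some accessible world.
At w: Box r is true, r is true, so Box r -> r is true.
  At w: no accessible worlds, so Box r holds vacuously.

Yes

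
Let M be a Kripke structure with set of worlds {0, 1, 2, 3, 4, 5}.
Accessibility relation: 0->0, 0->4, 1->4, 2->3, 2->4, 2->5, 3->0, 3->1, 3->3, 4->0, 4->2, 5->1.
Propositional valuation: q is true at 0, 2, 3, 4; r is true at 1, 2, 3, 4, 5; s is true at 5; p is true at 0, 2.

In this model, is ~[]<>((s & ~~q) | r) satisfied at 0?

No

Recall that []ψ holds at a world iff ψ holds at every accessible world, and <>ψ holds iff ψ holds at some accessible world.
At 0: []<>((s & ~~q) | r) is true, so ~[]<>((s & ~~q) | r) is false.
  At 0: []<>((s & ~~q) | r) requires <>((s & ~~q) | r) at every successor {0, 4}.
      At 0: <>((s & ~~q) | r) requires (s & ~~q) | r at some successor in {0, 4}.
        (s & ~~q) | r holds at 4, so <>((s & ~~q) | r) is true at 0.
      At 4: <>((s & ~~q) | r) requires (s & ~~q) | r at some successor in {0, 2}.
        (s & ~~q) | r holds at 2, so <>((s & ~~q) | r) is true at 4.
  So []<>((s & ~~q) | r) is true at 0.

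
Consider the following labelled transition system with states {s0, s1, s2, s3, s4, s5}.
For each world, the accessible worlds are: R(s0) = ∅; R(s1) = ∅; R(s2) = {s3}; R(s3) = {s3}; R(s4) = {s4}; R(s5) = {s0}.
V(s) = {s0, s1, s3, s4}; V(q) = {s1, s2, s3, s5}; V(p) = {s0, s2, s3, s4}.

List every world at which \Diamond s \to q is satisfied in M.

Let φ = \Diamond s \to q. Evaluate φ at each world:
  s0 (successors ∅): φ is true.
  s1 (successors ∅): φ is true.
  s2 (successors {s3}): φ is true.
  s3 (successors {s3}): φ is true.
  s4 (successors {s4}): φ is false.
  s5 (successors {s0}): φ is true.
For instance, at s3:
  At s3: \Diamond s is true, q is true, so \Diamond s \to q is true.
    At s3: \Diamond s requires s at some successor in {s3}.
      s holds at s3, so \Diamond s is true at s3.
Satisfying worlds: {s0, s1, s2, s3, s5}

s0, s1, s2, s3, s5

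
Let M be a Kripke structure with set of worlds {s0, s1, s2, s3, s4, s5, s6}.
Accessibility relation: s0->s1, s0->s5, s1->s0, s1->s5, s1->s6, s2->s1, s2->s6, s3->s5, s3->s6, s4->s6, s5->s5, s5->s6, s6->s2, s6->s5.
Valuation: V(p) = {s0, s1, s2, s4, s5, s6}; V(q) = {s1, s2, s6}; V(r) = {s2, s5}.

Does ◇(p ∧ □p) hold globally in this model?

Yes

Let φ = ◇(p ∧ □p). Evaluate φ at each world:
  s0 (successors {s1, s5}): φ is true.
  s1 (successors {s0, s5, s6}): φ is true.
  s2 (successors {s1, s6}): φ is true.
  s3 (successors {s5, s6}): φ is true.
  s4 (successors {s6}): φ is true.
  s5 (successors {s5, s6}): φ is true.
  s6 (successors {s2, s5}): φ is true.
For instance, at s2:
  At s2: ◇(p ∧ □p) requires p ∧ □p at some successor in {s1, s6}.
    p ∧ □p holds at s1, so ◇(p ∧ □p) is true at s2.
      At s1: p is true, □p is true, so p ∧ □p is true.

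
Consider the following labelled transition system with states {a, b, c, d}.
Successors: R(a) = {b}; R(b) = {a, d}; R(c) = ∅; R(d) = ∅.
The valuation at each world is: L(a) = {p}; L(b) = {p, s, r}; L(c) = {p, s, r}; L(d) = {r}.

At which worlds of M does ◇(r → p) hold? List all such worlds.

Recall that ◇ψ holds at a world iff ψ holds at some accessible world.
Let φ = ◇(r → p). Evaluate φ at each world:
  a (successors {b}): φ is true.
  b (successors {a, d}): φ is true.
  c (successors ∅): φ is false.
  d (successors ∅): φ is false.
For instance, at b:
  At b: ◇(r → p) requires r → p at some successor in {a, d}.
    r → p holds at a, so ◇(r → p) is true at b.
Satisfying worlds: {a, b}

a, b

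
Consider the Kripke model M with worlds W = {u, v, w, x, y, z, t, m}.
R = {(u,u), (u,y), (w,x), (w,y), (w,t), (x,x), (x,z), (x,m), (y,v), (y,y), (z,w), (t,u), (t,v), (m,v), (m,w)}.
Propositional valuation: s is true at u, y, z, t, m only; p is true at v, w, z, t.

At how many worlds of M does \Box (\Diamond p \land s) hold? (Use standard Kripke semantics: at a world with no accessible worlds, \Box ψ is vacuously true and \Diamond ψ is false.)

Let φ = \Box (\Diamond p \land s). Evaluate φ at each world:
  u (successors {u, y}): φ is false.
  v (successors ∅): φ is true.
  w (successors {x, y, t}): φ is false.
  x (successors {x, z, m}): φ is false.
  y (successors {v, y}): φ is false.
  z (successors {w}): φ is false.
  t (successors {u, v}): φ is false.
  m (successors {v, w}): φ is false.
For instance, at u:
  At u: \Box (\Diamond p \land s) requires \Diamond p \land s at every successor {u, y}.
    \Diamond p \land s fails at u, so \Box (\Diamond p \land s) is false at u.
      At u: \Diamond p is false, s is true, so \Diamond p \land s is false.
Satisfying worlds: {v}

1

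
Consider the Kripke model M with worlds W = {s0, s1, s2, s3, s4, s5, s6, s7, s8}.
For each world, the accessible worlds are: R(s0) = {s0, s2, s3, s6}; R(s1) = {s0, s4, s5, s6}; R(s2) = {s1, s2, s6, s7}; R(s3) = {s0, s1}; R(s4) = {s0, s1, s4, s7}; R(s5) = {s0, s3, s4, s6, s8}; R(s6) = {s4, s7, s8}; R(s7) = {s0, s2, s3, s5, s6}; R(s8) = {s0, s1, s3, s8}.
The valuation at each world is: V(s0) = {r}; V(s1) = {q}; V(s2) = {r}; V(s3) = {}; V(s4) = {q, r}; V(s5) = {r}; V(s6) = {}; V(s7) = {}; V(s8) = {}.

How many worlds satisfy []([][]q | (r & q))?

Let φ = []([][]q | (r & q)). Evaluate φ at each world:
  s0 (successors {s0, s2, s3, s6}): φ is false.
  s1 (successors {s0, s4, s5, s6}): φ is false.
  s2 (successors {s1, s2, s6, s7}): φ is false.
  s3 (successors {s0, s1}): φ is false.
  s4 (successors {s0, s1, s4, s7}): φ is false.
  s5 (successors {s0, s3, s4, s6, s8}): φ is false.
  s6 (successors {s4, s7, s8}): φ is false.
  s7 (successors {s0, s2, s3, s5, s6}): φ is false.
  s8 (successors {s0, s1, s3, s8}): φ is false.
For instance, at s6:
  At s6: []([][]q | (r & q)) requires [][]q | (r & q) at every successor {s4, s7, s8}.
    [][]q | (r & q) fails at s7, so []([][]q | (r & q)) is false at s6.
      At s7: [][]q is false, r & q is false, so [][]q | (r & q) is false.
Satisfying worlds: none.

0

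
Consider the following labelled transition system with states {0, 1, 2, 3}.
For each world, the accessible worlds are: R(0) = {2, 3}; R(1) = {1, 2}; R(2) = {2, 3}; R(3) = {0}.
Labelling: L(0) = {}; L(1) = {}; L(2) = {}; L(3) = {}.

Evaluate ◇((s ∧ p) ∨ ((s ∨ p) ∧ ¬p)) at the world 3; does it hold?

At 3: ◇((s ∧ p) ∨ ((s ∨ p) ∧ ¬p)) requires (s ∧ p) ∨ ((s ∨ p) ∧ ¬p) at some successor in {0}.
  At 0: (s ∧ p) ∨ ((s ∨ p) ∧ ¬p) is false.
So ◇((s ∧ p) ∨ ((s ∨ p) ∧ ¬p)) is false at 3.

No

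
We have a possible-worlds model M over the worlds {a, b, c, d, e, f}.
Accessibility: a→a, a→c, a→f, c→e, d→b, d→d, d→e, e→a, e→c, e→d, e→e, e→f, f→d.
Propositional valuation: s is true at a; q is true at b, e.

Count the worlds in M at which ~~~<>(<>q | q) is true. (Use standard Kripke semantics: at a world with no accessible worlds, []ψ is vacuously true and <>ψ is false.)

1

Let φ = ~~~<>(<>q | q). Evaluate φ at each world:
  a (successors {a, c, f}): φ is false.
  b (successors ∅): φ is true.
  c (successors {e}): φ is false.
  d (successors {b, d, e}): φ is false.
  e (successors {a, c, d, e, f}): φ is false.
  f (successors {d}): φ is false.
For instance, at e:
  At e: ~~<>(<>q | q) is true, so ~~~<>(<>q | q) is false.
    At e: ~<>(<>q | q) is false, so ~~<>(<>q | q) is true.
      At e: <>(<>q | q) is true, so ~<>(<>q | q) is false.
Satisfying worlds: {b}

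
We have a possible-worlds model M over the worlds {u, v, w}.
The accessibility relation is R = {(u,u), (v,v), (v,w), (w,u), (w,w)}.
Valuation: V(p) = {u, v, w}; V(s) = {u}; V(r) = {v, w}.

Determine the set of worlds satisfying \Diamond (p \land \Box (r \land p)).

v

Let φ = \Diamond (p \land \Box (r \land p)). Evaluate φ at each world:
  u (successors {u}): φ is false.
  v (successors {v, w}): φ is true.
  w (successors {u, w}): φ is false.
For instance, at w:
  At w: \Diamond (p \land \Box (r \land p)) requires p \land \Box (r \land p) at some successor in {u, w}.
    At u: p \land \Box (r \land p) is false.
    At w: p \land \Box (r \land p) is false.
  So \Diamond (p \land \Box (r \land p)) is false at w.
Satisfying worlds: {v}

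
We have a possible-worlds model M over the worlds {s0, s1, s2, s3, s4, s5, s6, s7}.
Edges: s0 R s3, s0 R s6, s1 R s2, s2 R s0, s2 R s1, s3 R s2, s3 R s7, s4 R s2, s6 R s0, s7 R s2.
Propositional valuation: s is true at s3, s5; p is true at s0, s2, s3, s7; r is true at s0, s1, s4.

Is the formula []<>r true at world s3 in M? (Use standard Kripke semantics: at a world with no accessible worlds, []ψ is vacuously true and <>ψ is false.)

No

Recall that []ψ holds at a world iff ψ holds at every accessible world, and <>ψ holds iff ψ holds at some accessible world.
At s3: []<>r requires <>r at every successor {s2, s7}.
  <>r fails at s7, so []<>r is false at s3.
    At s7: <>r requires r at some successor in {s2}.
      At s2: r is false.
    So <>r is false at s7.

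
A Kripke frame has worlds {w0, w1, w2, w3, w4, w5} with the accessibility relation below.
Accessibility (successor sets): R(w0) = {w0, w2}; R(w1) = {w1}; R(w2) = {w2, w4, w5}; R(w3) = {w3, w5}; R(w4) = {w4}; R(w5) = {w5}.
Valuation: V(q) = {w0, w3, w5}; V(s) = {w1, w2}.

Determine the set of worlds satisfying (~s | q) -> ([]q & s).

Let φ = (~s | q) -> ([]q & s). Evaluate φ at each world:
  w0 (successors {w0, w2}): φ is false.
  w1 (successors {w1}): φ is true.
  w2 (successors {w2, w4, w5}): φ is true.
  w3 (successors {w3, w5}): φ is false.
  w4 (successors {w4}): φ is false.
  w5 (successors {w5}): φ is false.
For instance, at w1:
  At w1: ~s | q is false, []q & s is false, so (~s | q) -> ([]q & s) is true.
    At w1: []q is false, s is true, so []q & s is false.
      At w1: []q requires q at every successor {w1}.
        q fails at w1, so []q is false at w1.
Satisfying worlds: {w1, w2}

w1, w2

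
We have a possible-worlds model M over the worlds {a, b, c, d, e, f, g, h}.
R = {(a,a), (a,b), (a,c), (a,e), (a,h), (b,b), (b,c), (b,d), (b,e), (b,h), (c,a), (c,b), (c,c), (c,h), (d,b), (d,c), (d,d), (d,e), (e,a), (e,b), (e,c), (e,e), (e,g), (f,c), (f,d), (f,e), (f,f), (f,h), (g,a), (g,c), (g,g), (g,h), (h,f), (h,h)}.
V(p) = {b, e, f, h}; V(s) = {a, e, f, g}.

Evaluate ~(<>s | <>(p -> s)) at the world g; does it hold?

At g: <>s | <>(p -> s) is true, so ~(<>s | <>(p -> s)) is false.
  At g: <>s is true, <>(p -> s) is true, so <>s | <>(p -> s) is true.
    At g: <>s requires s at some successor in {a, c, g, h}.
      s holds at a, so <>s is true at g.
    At g: <>(p -> s) requires p -> s at some successor in {a, c, g, h}.
      p -> s holds at a, so <>(p -> s) is true at g.

No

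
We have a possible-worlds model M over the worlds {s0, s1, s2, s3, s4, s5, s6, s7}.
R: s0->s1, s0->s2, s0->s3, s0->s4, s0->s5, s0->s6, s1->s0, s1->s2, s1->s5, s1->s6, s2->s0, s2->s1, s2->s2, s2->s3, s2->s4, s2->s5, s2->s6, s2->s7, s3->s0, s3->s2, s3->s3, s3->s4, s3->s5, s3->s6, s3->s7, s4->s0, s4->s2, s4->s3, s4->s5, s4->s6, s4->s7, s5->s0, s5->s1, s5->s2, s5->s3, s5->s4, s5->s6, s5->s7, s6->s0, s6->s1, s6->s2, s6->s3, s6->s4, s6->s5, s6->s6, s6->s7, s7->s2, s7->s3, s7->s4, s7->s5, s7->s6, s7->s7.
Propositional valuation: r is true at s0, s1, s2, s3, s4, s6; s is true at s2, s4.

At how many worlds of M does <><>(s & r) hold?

Recall that <>ψ holds at a world iff ψ holds at some accessible world.
Let φ = <><>(s & r). Evaluate φ at each world:
  s0 (successors {s1, s2, s3, s4, s5, s6}): φ is true.
  s1 (successors {s0, s2, s5, s6}): φ is true.
  s2 (successors {s0, s1, s2, s3, s4, s5, s6, s7}): φ is true.
  s3 (successors {s0, s2, s3, s4, s5, s6, s7}): φ is true.
  s4 (successors {s0, s2, s3, s5, s6, s7}): φ is true.
  s5 (successors {s0, s1, s2, s3, s4, s6, s7}): φ is true.
  s6 (successors {s0, s1, s2, s3, s4, s5, s6, s7}): φ is true.
  s7 (successors {s2, s3, s4, s5, s6, s7}): φ is true.
For instance, at s3:
  At s3: <><>(s & r) requires <>(s & r) at some successor in {s0, s2, s3, s4, s5, s6, s7}.
    <>(s & r) holds at s0, so <><>(s & r) is true at s3.
      At s0: <>(s & r) requires s & r at some successor in {s1, s2, s3, s4, s5, s6}.
        s & r holds at s2, so <>(s & r) is true at s0.
Satisfying worlds: {s0, s1, s2, s3, s4, s5, s6, s7}

8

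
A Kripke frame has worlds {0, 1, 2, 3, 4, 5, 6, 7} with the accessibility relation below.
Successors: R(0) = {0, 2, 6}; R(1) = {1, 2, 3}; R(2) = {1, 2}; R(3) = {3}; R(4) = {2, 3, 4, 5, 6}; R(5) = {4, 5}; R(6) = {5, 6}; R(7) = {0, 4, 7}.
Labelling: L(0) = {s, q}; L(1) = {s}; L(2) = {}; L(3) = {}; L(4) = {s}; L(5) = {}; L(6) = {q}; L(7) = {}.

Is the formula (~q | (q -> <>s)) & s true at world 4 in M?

Yes

At 4: ~q | (q -> <>s) is true, s is true, so (~q | (q -> <>s)) & s is true.
  At 4: ~q is true, q -> <>s is true, so ~q | (q -> <>s) is true.
    At 4: q is false, <>s is true, so q -> <>s is true.
      At 4: <>s requires s at some successor in {2, 3, 4, 5, 6}.
        s holds at 4, so <>s is true at 4.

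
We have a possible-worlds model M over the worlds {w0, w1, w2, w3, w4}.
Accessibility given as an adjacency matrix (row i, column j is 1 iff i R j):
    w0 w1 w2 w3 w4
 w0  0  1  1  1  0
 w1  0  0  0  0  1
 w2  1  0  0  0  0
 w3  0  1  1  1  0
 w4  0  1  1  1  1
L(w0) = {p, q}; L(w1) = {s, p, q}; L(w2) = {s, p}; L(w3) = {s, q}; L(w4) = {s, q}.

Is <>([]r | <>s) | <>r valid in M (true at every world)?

Recall that []ψ holds at a world iff ψ holds at every accessible world, and <>ψ holds iff ψ holds at some accessible world.
Let φ = <>([]r | <>s) | <>r. Evaluate φ at each world:
  w0 (successors {w1, w2, w3}): φ is true.
  w1 (successors {w4}): φ is true.
  w2 (successors {w0}): φ is true.
  w3 (successors {w1, w2, w3}): φ is true.
  w4 (successors {w1, w2, w3, w4}): φ is true.
For instance, at w3:
  At w3: <>([]r | <>s) is true, <>r is false, so <>([]r | <>s) | <>r is true.
    At w3: <>([]r | <>s) requires []r | <>s at some successor in {w1, w2, w3}.
      []r | <>s holds at w1, so <>([]r | <>s) is true at w3.
    At w3: <>r requires r at some successor in {w1, w2, w3}.
      At w1: r is false.
      At w2: r is false.
      At w3: r is false.
    So <>r is false at w3.

Yes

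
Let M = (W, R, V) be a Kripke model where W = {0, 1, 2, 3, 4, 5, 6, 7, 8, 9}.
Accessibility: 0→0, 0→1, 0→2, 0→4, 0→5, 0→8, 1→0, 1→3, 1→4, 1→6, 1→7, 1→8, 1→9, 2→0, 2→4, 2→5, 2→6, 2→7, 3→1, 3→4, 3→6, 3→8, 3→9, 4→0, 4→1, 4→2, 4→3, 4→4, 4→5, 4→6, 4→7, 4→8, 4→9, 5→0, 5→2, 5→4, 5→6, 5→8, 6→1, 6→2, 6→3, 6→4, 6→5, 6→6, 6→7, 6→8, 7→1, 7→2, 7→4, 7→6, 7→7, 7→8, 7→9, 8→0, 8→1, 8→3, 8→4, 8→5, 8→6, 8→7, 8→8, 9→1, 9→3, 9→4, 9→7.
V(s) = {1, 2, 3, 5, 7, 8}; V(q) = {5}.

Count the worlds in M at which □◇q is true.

Let φ = □◇q. Evaluate φ at each world:
  0 (successors {0, 1, 2, 4, 5, 8}): φ is false.
  1 (successors {0, 3, 4, 6, 7, 8, 9}): φ is false.
  2 (successors {0, 4, 5, 6, 7}): φ is false.
  3 (successors {1, 4, 6, 8, 9}): φ is false.
  4 (successors {0, 1, 2, 3, 4, 5, 6, 7, 8, 9}): φ is false.
  5 (successors {0, 2, 4, 6, 8}): φ is true.
  6 (successors {1, 2, 3, 4, 5, 6, 7, 8}): φ is false.
  7 (successors {1, 2, 4, 6, 7, 8, 9}): φ is false.
  8 (successors {0, 1, 3, 4, 5, 6, 7, 8}): φ is false.
  9 (successors {1, 3, 4, 7}): φ is false.
For instance, at 3:
  At 3: □◇q requires ◇q at every successor {1, 4, 6, 8, 9}.
    ◇q fails at 1, so □◇q is false at 3.
      At 1: ◇q requires q at some successor in {0, 3, 4, 6, 7, 8, 9}.
        At 0: q is false.
        At 3: q is false.
        At 4: q is false.
        At 6: q is false.
        At 7: q is false.
        At 8: q is false.
        At 9: q is false.
      So ◇q is false at 1.
Satisfying worlds: {5}

1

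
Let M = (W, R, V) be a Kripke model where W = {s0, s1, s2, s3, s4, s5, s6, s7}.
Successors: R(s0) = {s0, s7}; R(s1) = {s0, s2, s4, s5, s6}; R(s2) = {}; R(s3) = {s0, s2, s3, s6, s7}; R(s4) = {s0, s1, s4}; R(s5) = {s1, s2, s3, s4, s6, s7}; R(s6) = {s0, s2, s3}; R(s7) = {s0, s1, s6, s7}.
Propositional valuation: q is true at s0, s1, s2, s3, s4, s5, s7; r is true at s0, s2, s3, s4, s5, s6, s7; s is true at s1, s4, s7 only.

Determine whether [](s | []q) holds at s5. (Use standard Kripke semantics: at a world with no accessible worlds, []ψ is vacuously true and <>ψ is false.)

At s5: [](s | []q) requires s | []q at every successor {s1, s2, s3, s4, s6, s7}.
  s | []q fails at s3, so [](s | []q) is false at s5.
    At s3: s is false, []q is false, so s | []q is false.
      At s3: []q requires q at every successor {s0, s2, s3, s6, s7}.
        q fails at s6, so []q is false at s3.

No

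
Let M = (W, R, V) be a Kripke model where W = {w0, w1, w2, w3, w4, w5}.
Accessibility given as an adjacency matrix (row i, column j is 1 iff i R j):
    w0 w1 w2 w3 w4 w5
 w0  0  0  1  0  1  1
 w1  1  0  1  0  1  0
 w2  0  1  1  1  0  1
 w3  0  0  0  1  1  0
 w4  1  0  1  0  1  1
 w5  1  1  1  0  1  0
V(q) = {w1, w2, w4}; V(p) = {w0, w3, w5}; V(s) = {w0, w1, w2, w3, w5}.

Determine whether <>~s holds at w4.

Yes

At w4: <>~s requires ~s at some successor in {w0, w2, w4, w5}.
  ~s holds at w4, so <>~s is true at w4.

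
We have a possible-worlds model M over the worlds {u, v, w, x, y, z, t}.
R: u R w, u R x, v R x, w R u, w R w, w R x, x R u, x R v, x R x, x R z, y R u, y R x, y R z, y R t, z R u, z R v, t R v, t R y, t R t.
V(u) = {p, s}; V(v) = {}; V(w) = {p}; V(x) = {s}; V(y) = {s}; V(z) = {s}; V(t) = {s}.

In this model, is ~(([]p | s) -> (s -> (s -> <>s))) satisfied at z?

At z: ([]p | s) -> (s -> (s -> <>s)) is true, so ~(([]p | s) -> (s -> (s -> <>s))) is false.
  At z: []p | s is true, s -> (s -> <>s) is true, so ([]p | s) -> (s -> (s -> <>s)) is true.
    At z: []p is false, s is true, so []p | s is true.
      At z: []p requires p at every successor {u, v}.
        p fails at v, so []p is false at z.
    At z: s is true, s -> <>s is true, so s -> (s -> <>s) is true.
      At z: s is true, <>s is true, so s -> <>s is true.

No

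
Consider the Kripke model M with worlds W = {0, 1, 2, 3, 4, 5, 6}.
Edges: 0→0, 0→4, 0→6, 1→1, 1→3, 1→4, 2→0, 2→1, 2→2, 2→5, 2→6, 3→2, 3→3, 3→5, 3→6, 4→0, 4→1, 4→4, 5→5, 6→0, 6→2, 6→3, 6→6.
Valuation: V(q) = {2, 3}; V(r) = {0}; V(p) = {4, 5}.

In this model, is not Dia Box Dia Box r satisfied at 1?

Yes

Recall that Box ψ holds at a world iff ψ holds at every accessible world, and Dia ψ holds iff ψ holds at some accessible world.
At 1: Dia Box Dia Box r is false, so not Dia Box Dia Box r is true.
  At 1: Dia Box Dia Box r requires Box Dia Box r at some successor in {1, 3, 4}.
    At 1: Box Dia Box r is false.
    At 3: Box Dia Box r is false.
    At 4: Box Dia Box r is false.
  So Dia Box Dia Box r is false at 1.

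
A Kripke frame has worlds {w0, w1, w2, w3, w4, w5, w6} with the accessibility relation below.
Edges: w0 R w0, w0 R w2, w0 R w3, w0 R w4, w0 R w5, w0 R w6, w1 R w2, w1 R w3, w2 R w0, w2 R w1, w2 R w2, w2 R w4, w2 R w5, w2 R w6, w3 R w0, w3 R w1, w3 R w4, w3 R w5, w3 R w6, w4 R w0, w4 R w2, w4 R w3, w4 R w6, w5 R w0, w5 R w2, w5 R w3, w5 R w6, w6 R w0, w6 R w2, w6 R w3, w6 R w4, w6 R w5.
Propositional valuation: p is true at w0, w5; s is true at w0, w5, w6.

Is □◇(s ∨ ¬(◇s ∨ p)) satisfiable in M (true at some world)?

Recall that □ψ holds at a world iff ψ holds at every accessible world, and ◇ψ holds iff ψ holds at some accessible world.
Let φ = □◇(s ∨ ¬(◇s ∨ p)). Evaluate φ at each world:
  w0 (successors {w0, w2, w3, w4, w5, w6}): φ is true.
  w1 (successors {w2, w3}): φ is true.
  w2 (successors {w0, w1, w2, w4, w5, w6}): φ is false.
  w3 (successors {w0, w1, w4, w5, w6}): φ is false.
  w4 (successors {w0, w2, w3, w6}): φ is true.
  w5 (successors {w0, w2, w3, w6}): φ is true.
  w6 (successors {w0, w2, w3, w4, w5}): φ is true.
Detail at w0 (witness):
  At w0: □◇(s ∨ ¬(◇s ∨ p)) requires ◇(s ∨ ¬(◇s ∨ p)) at every successor {w0, w2, w3, w4, w5, w6}.
    At w0: ◇(s ∨ ¬(◇s ∨ p)) is true.
    At w2: ◇(s ∨ ¬(◇s ∨ p)) is true.
    At w3: ◇(s ∨ ¬(◇s ∨ p)) is true.
    At w4: ◇(s ∨ ¬(◇s ∨ p)) is true.
    At w5: ◇(s ∨ ¬(◇s ∨ p)) is true.
    At w6: ◇(s ∨ ¬(◇s ∨ p)) is true.
  So □◇(s ∨ ¬(◇s ∨ p)) is true at w0.

Yes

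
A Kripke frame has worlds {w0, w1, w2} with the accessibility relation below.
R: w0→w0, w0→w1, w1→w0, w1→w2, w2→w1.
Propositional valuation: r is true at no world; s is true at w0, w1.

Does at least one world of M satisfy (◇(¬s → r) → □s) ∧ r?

Let φ = (◇(¬s → r) → □s) ∧ r. Evaluate φ at each world:
  w0 (successors {w0, w1}): φ is false.
  w1 (successors {w0, w2}): φ is false.
  w2 (successors {w1}): φ is false.
For instance, at w1:
  At w1: ◇(¬s → r) → □s is false, r is false, so (◇(¬s → r) → □s) ∧ r is false.
    At w1: ◇(¬s → r) is true, □s is false, so ◇(¬s → r) → □s is false.
      At w1: ◇(¬s → r) requires ¬s → r at some successor in {w0, w2}.
        ¬s → r holds at w0, so ◇(¬s → r) is true at w1.
      At w1: □s requires s at every successor {w0, w2}.
        s fails at w2, so □s is false at w1.

No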